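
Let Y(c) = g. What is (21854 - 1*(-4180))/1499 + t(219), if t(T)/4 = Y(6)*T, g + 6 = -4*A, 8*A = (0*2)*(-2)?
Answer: -7852710/1499 ≈ -5238.6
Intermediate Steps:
A = 0 (A = ((0*2)*(-2))/8 = (0*(-2))/8 = (1/8)*0 = 0)
g = -6 (g = -6 - 4*0 = -6 + 0 = -6)
Y(c) = -6
t(T) = -24*T (t(T) = 4*(-6*T) = -24*T)
(21854 - 1*(-4180))/1499 + t(219) = (21854 - 1*(-4180))/1499 - 24*219 = (21854 + 4180)*(1/1499) - 5256 = 26034*(1/1499) - 5256 = 26034/1499 - 5256 = -7852710/1499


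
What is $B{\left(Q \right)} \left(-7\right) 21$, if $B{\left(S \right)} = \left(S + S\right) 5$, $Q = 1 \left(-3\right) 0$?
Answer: $0$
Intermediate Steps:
$Q = 0$ ($Q = \left(-3\right) 0 = 0$)
$B{\left(S \right)} = 10 S$ ($B{\left(S \right)} = 2 S 5 = 10 S$)
$B{\left(Q \right)} \left(-7\right) 21 = 10 \cdot 0 \left(-7\right) 21 = 0 \left(-7\right) 21 = 0 \cdot 21 = 0$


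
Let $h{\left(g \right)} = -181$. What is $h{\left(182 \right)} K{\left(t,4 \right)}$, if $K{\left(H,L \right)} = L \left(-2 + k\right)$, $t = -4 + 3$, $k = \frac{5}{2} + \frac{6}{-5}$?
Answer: $\frac{2534}{5} \approx 506.8$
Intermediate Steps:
$k = \frac{13}{10}$ ($k = 5 \cdot \frac{1}{2} + 6 \left(- \frac{1}{5}\right) = \frac{5}{2} - \frac{6}{5} = \frac{13}{10} \approx 1.3$)
$t = -1$
$K{\left(H,L \right)} = - \frac{7 L}{10}$ ($K{\left(H,L \right)} = L \left(-2 + \frac{13}{10}\right) = L \left(- \frac{7}{10}\right) = - \frac{7 L}{10}$)
$h{\left(182 \right)} K{\left(t,4 \right)} = - 181 \left(\left(- \frac{7}{10}\right) 4\right) = \left(-181\right) \left(- \frac{14}{5}\right) = \frac{2534}{5}$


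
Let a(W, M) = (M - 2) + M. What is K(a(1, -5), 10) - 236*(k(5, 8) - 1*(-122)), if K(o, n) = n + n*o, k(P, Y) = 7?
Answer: -30554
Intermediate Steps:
a(W, M) = -2 + 2*M (a(W, M) = (-2 + M) + M = -2 + 2*M)
K(a(1, -5), 10) - 236*(k(5, 8) - 1*(-122)) = 10*(1 + (-2 + 2*(-5))) - 236*(7 - 1*(-122)) = 10*(1 + (-2 - 10)) - 236*(7 + 122) = 10*(1 - 12) - 236*129 = 10*(-11) - 30444 = -110 - 30444 = -30554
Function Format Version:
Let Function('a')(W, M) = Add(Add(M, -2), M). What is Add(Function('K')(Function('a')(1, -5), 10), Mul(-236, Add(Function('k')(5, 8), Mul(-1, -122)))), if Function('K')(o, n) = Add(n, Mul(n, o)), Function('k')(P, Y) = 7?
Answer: -30554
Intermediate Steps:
Function('a')(W, M) = Add(-2, Mul(2, M)) (Function('a')(W, M) = Add(Add(-2, M), M) = Add(-2, Mul(2, M)))
Add(Function('K')(Function('a')(1, -5), 10), Mul(-236, Add(Function('k')(5, 8), Mul(-1, -122)))) = Add(Mul(10, Add(1, Add(-2, Mul(2, -5)))), Mul(-236, Add(7, Mul(-1, -122)))) = Add(Mul(10, Add(1, Add(-2, -10))), Mul(-236, Add(7, 122))) = Add(Mul(10, Add(1, -12)), Mul(-236, 129)) = Add(Mul(10, -11), -30444) = Add(-110, -30444) = -30554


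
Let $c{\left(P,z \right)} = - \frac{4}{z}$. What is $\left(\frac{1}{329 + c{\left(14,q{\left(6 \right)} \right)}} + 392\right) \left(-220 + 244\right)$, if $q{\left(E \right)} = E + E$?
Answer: $\frac{4638180}{493} \approx 9408.1$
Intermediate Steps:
$q{\left(E \right)} = 2 E$
$\left(\frac{1}{329 + c{\left(14,q{\left(6 \right)} \right)}} + 392\right) \left(-220 + 244\right) = \left(\frac{1}{329 - \frac{4}{2 \cdot 6}} + 392\right) \left(-220 + 244\right) = \left(\frac{1}{329 - \frac{4}{12}} + 392\right) 24 = \left(\frac{1}{329 - \frac{1}{3}} + 392\right) 24 = \left(\frac{1}{\frac{986}{3}} + 392\right) 24 = \left(\frac{3}{986} + 392\right) 24 = \frac{386515}{986} \cdot 24 = \frac{4638180}{493}$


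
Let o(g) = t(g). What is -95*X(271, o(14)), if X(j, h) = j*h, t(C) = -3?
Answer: 77235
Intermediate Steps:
o(g) = -3
X(j, h) = h*j
-95*X(271, o(14)) = -(-285)*271 = -95*(-813) = 77235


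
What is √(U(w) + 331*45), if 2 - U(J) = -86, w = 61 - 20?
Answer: √14983 ≈ 122.41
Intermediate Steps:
w = 41
U(J) = 88 (U(J) = 2 - 1*(-86) = 2 + 86 = 88)
√(U(w) + 331*45) = √(88 + 331*45) = √(88 + 14895) = √14983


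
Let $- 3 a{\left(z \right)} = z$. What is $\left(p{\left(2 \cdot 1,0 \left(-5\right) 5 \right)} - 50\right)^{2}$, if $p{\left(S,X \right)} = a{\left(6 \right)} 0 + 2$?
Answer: $2304$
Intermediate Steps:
$a{\left(z \right)} = - \frac{z}{3}$
$p{\left(S,X \right)} = 2$ ($p{\left(S,X \right)} = \left(- \frac{1}{3}\right) 6 \cdot 0 + 2 = \left(-2\right) 0 + 2 = 0 + 2 = 2$)
$\left(p{\left(2 \cdot 1,0 \left(-5\right) 5 \right)} - 50\right)^{2} = \left(2 - 50\right)^{2} = \left(-48\right)^{2} = 2304$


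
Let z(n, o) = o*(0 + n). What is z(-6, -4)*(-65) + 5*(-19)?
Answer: -1655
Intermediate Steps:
z(n, o) = n*o (z(n, o) = o*n = n*o)
z(-6, -4)*(-65) + 5*(-19) = -6*(-4)*(-65) + 5*(-19) = 24*(-65) - 95 = -1560 - 95 = -1655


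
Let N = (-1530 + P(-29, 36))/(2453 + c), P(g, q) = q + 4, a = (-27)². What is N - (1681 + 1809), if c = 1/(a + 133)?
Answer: -7380844010/2114487 ≈ -3490.6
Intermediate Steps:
a = 729
c = 1/862 (c = 1/(729 + 133) = 1/862 ≈ 0.0011601)
P(g, q) = 4 + q
N = -1284380/2114487 (N = (-1530 + (4 + 36))/(2453 + 1/862) = (-1530 + 40)/(2114487/862) = -1490*862/2114487 = -1284380/2114487 ≈ -0.60742)
N - (1681 + 1809) = -1284380/2114487 - (1681 + 1809) = -1284380/2114487 - 1*3490 = -1284380/2114487 - 3490 = -7380844010/2114487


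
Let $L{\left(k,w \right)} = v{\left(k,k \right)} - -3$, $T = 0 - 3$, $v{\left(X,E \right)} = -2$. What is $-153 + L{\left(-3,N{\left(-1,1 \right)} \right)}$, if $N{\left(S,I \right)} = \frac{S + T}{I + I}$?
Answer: $-152$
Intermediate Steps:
$T = -3$
$N{\left(S,I \right)} = \frac{-3 + S}{2 I}$ ($N{\left(S,I \right)} = \frac{S - 3}{I + I} = \frac{-3 + S}{2 I}$)
$L{\left(k,w \right)} = 1$ ($L{\left(k,w \right)} = -2 - -3 = -2 + 3 = 1$)
$-153 + L{\left(-3,N{\left(-1,1 \right)} \right)} = -153 + 1 = -152$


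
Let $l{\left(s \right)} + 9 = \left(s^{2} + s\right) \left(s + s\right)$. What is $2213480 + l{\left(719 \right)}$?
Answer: $746637311$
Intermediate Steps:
$l{\left(s \right)} = -9 + 2 s \left(s + s^{2}\right)$ ($l{\left(s \right)} = -9 + \left(s^{2} + s\right) \left(s + s\right) = -9 + \left(s + s^{2}\right) 2 s = -9 + 2 s \left(s + s^{2}\right)$)
$2213480 + l{\left(719 \right)} = 2213480 + \left(-9 + 2 \cdot 719^{2} + 2 \cdot 719^{3}\right) = 2213480 + \left(-9 + 2 \cdot 516961 + 2 \cdot 371694959\right) = 2213480 + \left(-9 + 1033922 + 743389918\right) = 2213480 + 744423831 = 746637311$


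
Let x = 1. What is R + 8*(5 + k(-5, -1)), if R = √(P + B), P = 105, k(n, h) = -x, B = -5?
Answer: 42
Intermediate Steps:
k(n, h) = -1 (k(n, h) = -1*1 = -1)
R = 10 (R = √(105 - 5) = √100 = 10)
R + 8*(5 + k(-5, -1)) = 10 + 8*(5 - 1) = 10 + 8*4 = 10 + 32 = 42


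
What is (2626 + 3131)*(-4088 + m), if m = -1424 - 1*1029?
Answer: -37656537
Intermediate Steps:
m = -2453 (m = -1424 - 1029 = -2453)
(2626 + 3131)*(-4088 + m) = (2626 + 3131)*(-4088 - 2453) = 5757*(-6541) = -37656537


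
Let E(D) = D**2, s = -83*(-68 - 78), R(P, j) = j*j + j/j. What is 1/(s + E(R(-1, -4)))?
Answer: 1/12407 ≈ 8.0600e-5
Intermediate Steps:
R(P, j) = 1 + j**2 (R(P, j) = j**2 + 1 = 1 + j**2)
s = 12118 (s = -83*(-146) = 12118)
1/(s + E(R(-1, -4))) = 1/(12118 + (1 + (-4)**2)**2) = 1/(12118 + (1 + 16)**2) = 1/(12118 + 17**2) = 1/(12118 + 289) = 1/12407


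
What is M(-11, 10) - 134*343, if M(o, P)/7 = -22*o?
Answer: -44268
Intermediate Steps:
M(o, P) = -154*o (M(o, P) = 7*(-22*o) = -154*o)
M(-11, 10) - 134*343 = -154*(-11) - 134*343 = 1694 - 45962 = -44268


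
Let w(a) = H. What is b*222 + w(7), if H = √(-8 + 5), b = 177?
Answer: 39294 + I*√3 ≈ 39294.0 + 1.732*I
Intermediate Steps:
H = I*√3 (H = √(-3) = I*√3 ≈ 1.732*I)
w(a) = I*√3
b*222 + w(7) = 177*222 + I*√3 = 39294 + I*√3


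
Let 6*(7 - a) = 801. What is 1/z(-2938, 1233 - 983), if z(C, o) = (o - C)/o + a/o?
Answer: 500/6123 ≈ 0.081659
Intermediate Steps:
a = -253/2 (a = 7 - 1/6*801 = 7 - 267/2 = -253/2 ≈ -126.50)
z(C, o) = -253/(2*o) + (o - C)/o (z(C, o) = (o - C)/o - 253/(2*o) = -253/(2*o) + (o - C)/o)
1/z(-2938, 1233 - 983) = 1/((-253/2 + (1233 - 983) - 1*(-2938))/(1233 - 983)) = 1/((-253/2 + 250 + 2938)/250) = 1/((1/250)*(6123/2)) = 1/(6123/500) = 500/6123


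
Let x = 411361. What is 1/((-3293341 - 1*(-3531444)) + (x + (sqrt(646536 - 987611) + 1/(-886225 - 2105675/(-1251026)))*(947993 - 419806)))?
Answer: 798313917067319721991718727150/116962392898475008789372478894328471851119 - 3246210874358213035668513384375*I*sqrt(13643)/116962392898475008789372478894328471851119 ≈ 6.8254e-12 - 3.2418e-9*I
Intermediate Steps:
1/((-3293341 - 1*(-3531444)) + (x + (sqrt(646536 - 987611) + 1/(-886225 - 2105675/(-1251026)))*(947993 - 419806))) = 1/((-3293341 - 1*(-3531444)) + (411361 + (sqrt(646536 - 987611) + 1/(-886225 - 2105675/(-1251026)))*(947993 - 419806))) = 1/((-3293341 + 3531444) + (411361 + (sqrt(-341075) + 1/(-886225 - 2105675*(-1/1251026)))*528187)) = 1/(238103 + (411361 + (5*I*sqrt(13643) + 1/(-886225 + 2105675/1251026))*528187)) = 1/(238103 + (411361 + (5*I*sqrt(13643) + 1/(-1108688411175/1251026))*528187)) = 1/(238103 + (411361 + (5*I*sqrt(13643) - 1251026/1108688411175)*528187)) = 1/(238103 + (411361 + (-1251026/1108688411175 + 5*I*sqrt(13643))*528187)) = 1/(238103 + (411361 + (-660775669862/1108688411175 + 2640935*I*sqrt(13643)))) = 1/(238103 + (456070512733689313/1108688411175 + 2640935*I*sqrt(13643))) = 1/(720052549499690338/1108688411175 + 2640935*I*sqrt(13643))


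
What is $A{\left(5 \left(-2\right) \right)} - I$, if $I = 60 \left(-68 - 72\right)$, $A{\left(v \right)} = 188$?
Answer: $8588$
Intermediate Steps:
$I = -8400$ ($I = 60 \left(-140\right) = -8400$)
$A{\left(5 \left(-2\right) \right)} - I = 188 - -8400 = 188 + 8400 = 8588$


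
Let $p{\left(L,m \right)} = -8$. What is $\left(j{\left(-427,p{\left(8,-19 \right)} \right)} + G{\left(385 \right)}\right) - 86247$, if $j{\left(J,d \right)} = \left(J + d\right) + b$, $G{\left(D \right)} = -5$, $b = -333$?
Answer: $-87020$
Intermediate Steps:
$j{\left(J,d \right)} = -333 + J + d$ ($j{\left(J,d \right)} = \left(J + d\right) - 333 = -333 + J + d$)
$\left(j{\left(-427,p{\left(8,-19 \right)} \right)} + G{\left(385 \right)}\right) - 86247 = \left(\left(-333 - 427 - 8\right) - 5\right) - 86247 = \left(-768 - 5\right) - 86247 = -773 - 86247 = -87020$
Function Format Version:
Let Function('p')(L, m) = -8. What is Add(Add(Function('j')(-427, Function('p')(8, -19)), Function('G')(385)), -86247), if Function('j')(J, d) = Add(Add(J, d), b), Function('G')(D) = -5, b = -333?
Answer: -87020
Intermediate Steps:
Function('j')(J, d) = Add(-333, J, d) (Function('j')(J, d) = Add(Add(J, d), -333) = Add(-333, J, d))
Add(Add(Function('j')(-427, Function('p')(8, -19)), Function('G')(385)), -86247) = Add(Add(Add(-333, -427, -8), -5), -86247) = Add(Add(-768, -5), -86247) = Add(-773, -86247) = -87020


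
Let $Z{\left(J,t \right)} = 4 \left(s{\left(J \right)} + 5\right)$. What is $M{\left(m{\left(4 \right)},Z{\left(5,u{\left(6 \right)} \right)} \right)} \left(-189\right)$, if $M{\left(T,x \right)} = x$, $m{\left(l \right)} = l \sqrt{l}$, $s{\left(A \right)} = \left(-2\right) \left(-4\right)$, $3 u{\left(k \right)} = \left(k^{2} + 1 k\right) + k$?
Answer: $-9828$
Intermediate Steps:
$u{\left(k \right)} = \frac{k^{2}}{3} + \frac{2 k}{3}$ ($u{\left(k \right)} = \frac{\left(k^{2} + 1 k\right) + k}{3} = \frac{\left(k^{2} + k\right) + k}{3} = \frac{\left(k + k^{2}\right) + k}{3} = \frac{k^{2} + 2 k}{3} = \frac{k^{2}}{3} + \frac{2 k}{3}$)
$s{\left(A \right)} = 8$
$Z{\left(J,t \right)} = 52$ ($Z{\left(J,t \right)} = 4 \left(8 + 5\right) = 4 \cdot 13 = 52$)
$m{\left(l \right)} = l^{\frac{3}{2}}$
$M{\left(m{\left(4 \right)},Z{\left(5,u{\left(6 \right)} \right)} \right)} \left(-189\right) = 52 \left(-189\right) = -9828$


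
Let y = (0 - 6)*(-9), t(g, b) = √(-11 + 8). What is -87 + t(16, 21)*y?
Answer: -87 + 54*I*√3 ≈ -87.0 + 93.531*I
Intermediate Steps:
t(g, b) = I*√3 (t(g, b) = √(-3) = I*√3)
y = 54 (y = -6*(-9) = 54)
-87 + t(16, 21)*y = -87 + (I*√3)*54 = -87 + 54*I*√3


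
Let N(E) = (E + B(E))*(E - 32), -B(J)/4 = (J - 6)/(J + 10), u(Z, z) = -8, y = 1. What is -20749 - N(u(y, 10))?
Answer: -19949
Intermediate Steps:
B(J) = -4*(-6 + J)/(10 + J) (B(J) = -4*(J - 6)/(J + 10) = -4*(-6 + J)/(10 + J))
N(E) = (-32 + E)*(E + 4*(6 - E)/(10 + E)) (N(E) = (E + 4*(6 - E)/(10 + E))*(E - 32) = (E + 4*(6 - E)/(10 + E))*(-32 + E) = (-32 + E)*(E + 4*(6 - E)/(10 + E)))
-20749 - N(u(y, 10)) = -20749 - (-768 + (-8)³ - 168*(-8) - 26*(-8)²)/(10 - 8) = -20749 - (-768 - 512 + 1344 - 26*64)/2 = -20749 - (-768 - 512 + 1344 - 1664)/2 = -20749 - (-1600)/2 = -20749 - 1*(-800) = -20749 + 800 = -19949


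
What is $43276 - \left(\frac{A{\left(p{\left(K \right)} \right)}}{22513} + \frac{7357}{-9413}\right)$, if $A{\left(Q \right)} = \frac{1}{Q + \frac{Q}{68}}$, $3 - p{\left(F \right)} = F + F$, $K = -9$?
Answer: $\frac{13288769579389181}{307064645181} \approx 43277.0$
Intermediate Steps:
$p{\left(F \right)} = 3 - 2 F$ ($p{\left(F \right)} = 3 - \left(F + F\right) = 3 - 2 F$)
$A{\left(Q \right)} = \frac{68}{69 Q}$ ($A{\left(Q \right)} = \frac{1}{Q + Q \frac{1}{68}} = \frac{1}{Q + \frac{Q}{68}} = \frac{1}{\frac{69}{68} Q} = \frac{68}{69 Q}$)
$43276 - \left(\frac{A{\left(p{\left(K \right)} \right)}}{22513} + \frac{7357}{-9413}\right) = 43276 - \left(\frac{\frac{68}{69} \frac{1}{3 - -18}}{22513} + \frac{7357}{-9413}\right) = 43276 - \left(\frac{68}{69 \left(3 + 18\right)} \frac{1}{22513} + 7357 \left(- \frac{1}{9413}\right)\right) = 43276 - \left(\frac{68}{69 \cdot 21} \cdot \frac{1}{22513} - \frac{7357}{9413}\right) = 43276 - \left(\frac{68}{69} \cdot \frac{1}{21} \cdot \frac{1}{22513} - \frac{7357}{9413}\right) = 43276 - \left(\frac{68}{1449} \cdot \frac{1}{22513} - \frac{7357}{9413}\right) = 43276 - \left(\frac{68}{32621337} - \frac{7357}{9413}\right) = 43276 - - \frac{239994536225}{307064645181} = 43276 + \frac{239994536225}{307064645181} = \frac{13288769579389181}{307064645181}$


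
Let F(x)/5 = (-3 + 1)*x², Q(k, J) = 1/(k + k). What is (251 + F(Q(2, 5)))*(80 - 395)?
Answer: -630945/8 ≈ -78868.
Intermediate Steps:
Q(k, J) = 1/(2*k)
F(x) = -10*x² (F(x) = 5*((-3 + 1)*x²) = 5*(-2*x²) = -10*x²)
(251 + F(Q(2, 5)))*(80 - 395) = (251 - 10*((½)/2)²)*(80 - 395) = (251 - 10*((½)*(½))²)*(-315) = (251 - 10*(¼)²)*(-315) = (251 - 10*1/16)*(-315) = (251 - 5/8)*(-315) = (2003/8)*(-315) = -630945/8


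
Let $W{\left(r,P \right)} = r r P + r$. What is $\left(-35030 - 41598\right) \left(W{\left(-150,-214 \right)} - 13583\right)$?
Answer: $370016152324$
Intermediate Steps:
$W{\left(r,P \right)} = r + P r^{2}$ ($W{\left(r,P \right)} = r^{2} P + r = P r^{2} + r = r + P r^{2}$)
$\left(-35030 - 41598\right) \left(W{\left(-150,-214 \right)} - 13583\right) = \left(-35030 - 41598\right) \left(- 150 \left(1 - -32100\right) - 13583\right) = - 76628 \left(- 150 \left(1 + 32100\right) - 13583\right) = - 76628 \left(\left(-150\right) 32101 - 13583\right) = - 76628 \left(-4815150 - 13583\right) = \left(-76628\right) \left(-4828733\right) = 370016152324$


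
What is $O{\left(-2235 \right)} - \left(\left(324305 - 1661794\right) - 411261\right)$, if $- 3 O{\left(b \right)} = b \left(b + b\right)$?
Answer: $-1581400$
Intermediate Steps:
$O{\left(b \right)} = - \frac{2 b^{2}}{3}$ ($O{\left(b \right)} = - \frac{b \left(b + b\right)}{3} = - \frac{b 2 b}{3} = - \frac{2 b^{2}}{3}$)
$O{\left(-2235 \right)} - \left(\left(324305 - 1661794\right) - 411261\right) = - \frac{2 \left(-2235\right)^{2}}{3} - \left(\left(324305 - 1661794\right) - 411261\right) = \left(- \frac{2}{3}\right) 4995225 - \left(-1337489 - 411261\right) = -3330150 - -1748750 = -3330150 + 1748750 = -1581400$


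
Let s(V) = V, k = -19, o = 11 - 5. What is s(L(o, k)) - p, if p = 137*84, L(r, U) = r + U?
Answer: -11521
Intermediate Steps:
o = 6
L(r, U) = U + r
p = 11508
s(L(o, k)) - p = (-19 + 6) - 1*11508 = -13 - 11508 = -11521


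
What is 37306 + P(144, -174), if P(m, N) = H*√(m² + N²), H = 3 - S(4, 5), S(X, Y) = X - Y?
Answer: 37306 + 24*√1417 ≈ 38209.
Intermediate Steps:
H = 4 (H = 3 - (4 - 1*5) = 3 - (4 - 5) = 3 - 1*(-1) = 3 + 1 = 4)
P(m, N) = 4*√(N² + m²) (P(m, N) = 4*√(m² + N²) = 4*√(N² + m²))
37306 + P(144, -174) = 37306 + 4*√((-174)² + 144²) = 37306 + 4*√(30276 + 20736) = 37306 + 4*√51012 = 37306 + 4*(6*√1417) = 37306 + 24*√1417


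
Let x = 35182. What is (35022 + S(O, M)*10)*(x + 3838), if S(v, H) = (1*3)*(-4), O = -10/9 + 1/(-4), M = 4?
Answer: 1361876040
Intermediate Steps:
O = -49/36 (O = -10*⅑ + 1*(-¼) = -10/9 - ¼ = -49/36 ≈ -1.3611)
S(v, H) = -12 (S(v, H) = 3*(-4) = -12)
(35022 + S(O, M)*10)*(x + 3838) = (35022 - 12*10)*(35182 + 3838) = (35022 - 120)*39020 = 34902*39020 = 1361876040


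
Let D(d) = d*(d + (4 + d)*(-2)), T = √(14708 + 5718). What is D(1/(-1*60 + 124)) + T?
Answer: -513/4096 + √20426 ≈ 142.79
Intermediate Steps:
T = √20426 ≈ 142.92
D(d) = d*(-8 - d) (D(d) = d*(d + (-8 - 2*d)) = d*(-8 - d))
D(1/(-1*60 + 124)) + T = -(8 + 1/(-1*60 + 124))/(-1*60 + 124) + √20426 = -(8 + 1/(-60 + 124))/(-60 + 124) + √20426 = -1*(8 + 1/64)/64 + √20426 = -1*1/64*(8 + 1/64) + √20426 = -1*1/64*513/64 + √20426 = -513/4096 + √20426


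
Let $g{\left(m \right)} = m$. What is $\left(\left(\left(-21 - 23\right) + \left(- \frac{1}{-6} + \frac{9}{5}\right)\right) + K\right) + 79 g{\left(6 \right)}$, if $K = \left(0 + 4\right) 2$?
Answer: $\frac{13199}{30} \approx 439.97$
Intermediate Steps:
$K = 8$ ($K = 4 \cdot 2 = 8$)
$\left(\left(\left(-21 - 23\right) + \left(- \frac{1}{-6} + \frac{9}{5}\right)\right) + K\right) + 79 g{\left(6 \right)} = \left(\left(\left(-21 - 23\right) + \left(- \frac{1}{-6} + \frac{9}{5}\right)\right) + 8\right) + 79 \cdot 6 = \left(\left(-44 + \left(\left(-1\right) \left(- \frac{1}{6}\right) + 9 \cdot \frac{1}{5}\right)\right) + 8\right) + 474 = \left(\left(-44 + \left(\frac{1}{6} + \frac{9}{5}\right)\right) + 8\right) + 474 = \left(\left(-44 + \frac{59}{30}\right) + 8\right) + 474 = \left(- \frac{1261}{30} + 8\right) + 474 = - \frac{1021}{30} + 474 = \frac{13199}{30}$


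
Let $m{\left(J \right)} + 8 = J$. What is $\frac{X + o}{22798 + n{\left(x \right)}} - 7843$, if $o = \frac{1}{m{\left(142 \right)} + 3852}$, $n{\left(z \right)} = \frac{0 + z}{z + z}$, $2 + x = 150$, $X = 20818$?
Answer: $- \frac{237549413518}{30291607} \approx -7842.1$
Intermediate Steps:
$m{\left(J \right)} = -8 + J$
$x = 148$ ($x = -2 + 150 = 148$)
$n{\left(z \right)} = \frac{1}{2}$ ($n{\left(z \right)} = \frac{z}{2 z} = z \frac{1}{2 z} = \frac{1}{2}$)
$o = \frac{1}{3986}$ ($o = \frac{1}{\left(-8 + 142\right) + 3852} = \frac{1}{134 + 3852} = \frac{1}{3986} \approx 0.00025088$)
$\frac{X + o}{22798 + n{\left(x \right)}} - 7843 = \frac{20818 + \frac{1}{3986}}{22798 + \frac{1}{2}} - 7843 = \frac{82980549}{3986 \cdot \frac{45597}{2}} - 7843 = \frac{82980549}{3986} \cdot \frac{2}{45597} - 7843 = \frac{27660183}{30291607} - 7843 = - \frac{237549413518}{30291607}$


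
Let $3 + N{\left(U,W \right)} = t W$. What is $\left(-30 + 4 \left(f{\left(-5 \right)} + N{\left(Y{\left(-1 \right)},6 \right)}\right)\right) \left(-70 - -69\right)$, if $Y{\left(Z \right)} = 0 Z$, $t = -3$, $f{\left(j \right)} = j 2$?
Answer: $154$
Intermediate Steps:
$f{\left(j \right)} = 2 j$
$Y{\left(Z \right)} = 0$
$N{\left(U,W \right)} = -3 - 3 W$
$\left(-30 + 4 \left(f{\left(-5 \right)} + N{\left(Y{\left(-1 \right)},6 \right)}\right)\right) \left(-70 - -69\right) = \left(-30 + 4 \left(2 \left(-5\right) - 21\right)\right) \left(-70 - -69\right) = \left(-30 + 4 \left(-10 - 21\right)\right) \left(-70 + 69\right) = \left(-30 + 4 \left(-10 - 21\right)\right) \left(-1\right) = \left(-30 + 4 \left(-31\right)\right) \left(-1\right) = \left(-30 - 124\right) \left(-1\right) = \left(-154\right) \left(-1\right) = 154$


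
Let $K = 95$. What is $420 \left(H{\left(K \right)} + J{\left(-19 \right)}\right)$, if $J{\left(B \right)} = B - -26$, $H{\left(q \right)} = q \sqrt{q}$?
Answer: $2940 + 39900 \sqrt{95} \approx 3.9184 \cdot 10^{5}$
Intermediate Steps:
$H{\left(q \right)} = q^{\frac{3}{2}}$
$J{\left(B \right)} = 26 + B$ ($J{\left(B \right)} = B + 26 = 26 + B$)
$420 \left(H{\left(K \right)} + J{\left(-19 \right)}\right) = 420 \left(95^{\frac{3}{2}} + \left(26 - 19\right)\right) = 420 \left(95 \sqrt{95} + 7\right) = 420 \left(7 + 95 \sqrt{95}\right) = 2940 + 39900 \sqrt{95}$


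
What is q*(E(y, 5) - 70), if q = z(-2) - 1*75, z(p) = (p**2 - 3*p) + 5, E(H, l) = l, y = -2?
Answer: 3900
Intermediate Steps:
z(p) = 5 + p**2 - 3*p
q = -60 (q = (5 + (-2)**2 - 3*(-2)) - 1*75 = (5 + 4 + 6) - 75 = 15 - 75 = -60)
q*(E(y, 5) - 70) = -60*(5 - 70) = -60*(-65) = 3900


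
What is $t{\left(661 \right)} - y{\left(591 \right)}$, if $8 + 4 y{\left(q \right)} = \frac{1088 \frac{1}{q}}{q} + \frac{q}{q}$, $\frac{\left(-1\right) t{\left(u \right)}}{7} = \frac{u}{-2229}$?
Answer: $\frac{3970633013}{1038063132} \approx 3.825$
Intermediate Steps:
$t{\left(u \right)} = \frac{7 u}{2229}$ ($t{\left(u \right)} = - 7 \frac{u}{-2229} = - 7 u \left(- \frac{1}{2229}\right) = - 7 \left(- \frac{u}{2229}\right) = \frac{7 u}{2229}$)
$y{\left(q \right)} = - \frac{7}{4} + \frac{272}{q^{2}}$ ($y{\left(q \right)} = -2 + \frac{\frac{1088 \frac{1}{q}}{q} + \frac{q}{q}}{4} = -2 + \frac{\frac{1088}{q^{2}} + 1}{4} = -2 + \frac{1 + \frac{1088}{q^{2}}}{4} = -2 + \left(\frac{1}{4} + \frac{272}{q^{2}}\right) = - \frac{7}{4} + \frac{272}{q^{2}}$)
$t{\left(661 \right)} - y{\left(591 \right)} = \frac{7}{2229} \cdot 661 - \left(- \frac{7}{4} + \frac{272}{349281}\right) = \frac{4627}{2229} - \left(- \frac{7}{4} + 272 \cdot \frac{1}{349281}\right) = \frac{4627}{2229} - \left(- \frac{7}{4} + \frac{272}{349281}\right) = \frac{4627}{2229} - - \frac{2443879}{1397124} = \frac{4627}{2229} + \frac{2443879}{1397124} = \frac{3970633013}{1038063132}$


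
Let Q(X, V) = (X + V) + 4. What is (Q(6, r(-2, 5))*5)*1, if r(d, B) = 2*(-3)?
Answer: 20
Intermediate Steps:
r(d, B) = -6
Q(X, V) = 4 + V + X (Q(X, V) = (V + X) + 4 = 4 + V + X)
(Q(6, r(-2, 5))*5)*1 = ((4 - 6 + 6)*5)*1 = (4*5)*1 = 20*1 = 20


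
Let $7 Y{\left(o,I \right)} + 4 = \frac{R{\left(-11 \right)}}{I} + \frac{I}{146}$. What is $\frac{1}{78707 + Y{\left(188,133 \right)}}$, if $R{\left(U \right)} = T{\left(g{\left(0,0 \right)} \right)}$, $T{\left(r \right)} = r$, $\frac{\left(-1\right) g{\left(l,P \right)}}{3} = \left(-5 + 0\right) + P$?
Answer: $\frac{135926}{10698269889} \approx 1.2705 \cdot 10^{-5}$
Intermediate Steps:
$g{\left(l,P \right)} = 15 - 3 P$ ($g{\left(l,P \right)} = - 3 \left(\left(-5 + 0\right) + P\right) = - 3 \left(-5 + P\right) = 15 - 3 P$)
$R{\left(U \right)} = 15$ ($R{\left(U \right)} = 15 - 0 = 15 + 0 = 15$)
$Y{\left(o,I \right)} = - \frac{4}{7} + \frac{I}{1022} + \frac{15}{7 I}$ ($Y{\left(o,I \right)} = - \frac{4}{7} + \frac{\frac{15}{I} + \frac{I}{146}}{7} = - \frac{4}{7} + \left(\frac{I}{1022} + \frac{15}{7 I}\right) = - \frac{4}{7} + \frac{I}{1022} + \frac{15}{7 I}$)
$\frac{1}{78707 + Y{\left(188,133 \right)}} = \frac{1}{78707 + \frac{2190 + 133 \left(-584 + 133\right)}{1022 \cdot 133}} = \frac{1}{78707 + \frac{1}{1022} \cdot \frac{1}{133} \left(2190 + 133 \left(-451\right)\right)} = \frac{1}{78707 + \frac{1}{1022} \cdot \frac{1}{133} \left(2190 - 59983\right)} = \frac{1}{78707 + \frac{1}{1022} \cdot \frac{1}{133} \left(-57793\right)} = \frac{1}{78707 - \frac{57793}{135926}} = \frac{1}{\frac{10698269889}{135926}} = \frac{135926}{10698269889}$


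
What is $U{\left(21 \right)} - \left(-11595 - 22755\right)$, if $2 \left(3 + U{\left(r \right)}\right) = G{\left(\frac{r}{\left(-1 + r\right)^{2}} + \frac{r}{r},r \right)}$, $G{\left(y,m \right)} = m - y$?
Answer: $\frac{27485579}{800} \approx 34357.0$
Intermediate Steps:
$U{\left(r \right)} = - \frac{7}{2} + \frac{r}{2} - \frac{r}{2 \left(-1 + r\right)^{2}}$ ($U{\left(r \right)} = -3 + \frac{r - \left(\frac{r}{\left(-1 + r\right)^{2}} + \frac{r}{r}\right)}{2} = -3 + \frac{r - \left(\frac{r}{\left(-1 + r\right)^{2}} + 1\right)}{2} = -3 + \frac{r - \left(1 + \frac{r}{\left(-1 + r\right)^{2}}\right)}{2} = -3 + \frac{-1 + r - \frac{r}{\left(-1 + r\right)^{2}}}{2} = -3 - \left(\frac{1}{2} - \frac{r}{2} + \frac{r}{2 \left(-1 + r\right)^{2}}\right) = - \frac{7}{2} + \frac{r}{2} - \frac{r}{2 \left(-1 + r\right)^{2}}$)
$U{\left(21 \right)} - \left(-11595 - 22755\right) = \left(- \frac{7}{2} + \frac{1}{2} \cdot 21 - \frac{21}{2 \left(-1 + 21\right)^{2}}\right) - \left(-11595 - 22755\right) = \left(- \frac{7}{2} + \frac{21}{2} - \frac{21}{2 \cdot 400}\right) - -34350 = \left(- \frac{7}{2} + \frac{21}{2} - \frac{21}{2} \cdot \frac{1}{400}\right) + 34350 = \left(- \frac{7}{2} + \frac{21}{2} - \frac{21}{800}\right) + 34350 = \frac{5579}{800} + 34350 = \frac{27485579}{800}$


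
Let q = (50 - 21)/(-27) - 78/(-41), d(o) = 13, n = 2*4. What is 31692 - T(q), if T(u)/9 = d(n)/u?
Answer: 28932045/917 ≈ 31551.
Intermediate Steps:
n = 8
q = 917/1107 (q = 29*(-1/27) - 78*(-1/41) = -29/27 + 78/41 = 917/1107 ≈ 0.82837)
T(u) = 117/u (T(u) = 9*(13/u) = 117/u)
31692 - T(q) = 31692 - 117/917/1107 = 31692 - 117*1107/917 = 31692 - 1*129519/917 = 31692 - 129519/917 = 28932045/917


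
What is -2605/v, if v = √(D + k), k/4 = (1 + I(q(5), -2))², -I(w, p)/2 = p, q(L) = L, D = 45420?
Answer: -521*√2845/2276 ≈ -12.210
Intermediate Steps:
I(w, p) = -2*p
k = 100 (k = 4*(1 - 2*(-2))² = 4*(1 + 4)² = 4*5² = 4*25 = 100)
v = 4*√2845 (v = √(45420 + 100) = √45520 = 4*√2845 ≈ 213.35)
-2605/v = -2605*√2845/11380 = -521*√2845/2276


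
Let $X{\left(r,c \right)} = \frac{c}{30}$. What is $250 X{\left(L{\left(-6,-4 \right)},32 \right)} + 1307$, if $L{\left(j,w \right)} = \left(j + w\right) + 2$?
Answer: $\frac{4721}{3} \approx 1573.7$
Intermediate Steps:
$L{\left(j,w \right)} = 2 + j + w$
$X{\left(r,c \right)} = \frac{c}{30}$ ($X{\left(r,c \right)} = c \frac{1}{30} = \frac{c}{30}$)
$250 X{\left(L{\left(-6,-4 \right)},32 \right)} + 1307 = 250 \cdot \frac{1}{30} \cdot 32 + 1307 = 250 \cdot \frac{16}{15} + 1307 = \frac{800}{3} + 1307 = \frac{4721}{3}$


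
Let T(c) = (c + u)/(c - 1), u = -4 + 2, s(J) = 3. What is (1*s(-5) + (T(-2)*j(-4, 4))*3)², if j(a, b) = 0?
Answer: 9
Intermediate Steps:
u = -2
T(c) = (-2 + c)/(-1 + c) (T(c) = (c - 2)/(c - 1) = (-2 + c)/(-1 + c))
(1*s(-5) + (T(-2)*j(-4, 4))*3)² = (1*3 + (((-2 - 2)/(-1 - 2))*0)*3)² = (3 + ((-4/(-3))*0)*3)² = (3 + (-⅓*(-4)*0)*3)² = (3 + ((4/3)*0)*3)² = (3 + 0*3)² = (3 + 0)² = 3² = 9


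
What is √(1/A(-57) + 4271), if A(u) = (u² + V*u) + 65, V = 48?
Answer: √4937278/34 ≈ 65.353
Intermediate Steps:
A(u) = 65 + u² + 48*u (A(u) = (u² + 48*u) + 65 = 65 + u² + 48*u)
√(1/A(-57) + 4271) = √(1/(65 + (-57)² + 48*(-57)) + 4271) = √(1/(65 + 3249 - 2736) + 4271) = √(1/578 + 4271) = √(2468639/578) = √4937278/34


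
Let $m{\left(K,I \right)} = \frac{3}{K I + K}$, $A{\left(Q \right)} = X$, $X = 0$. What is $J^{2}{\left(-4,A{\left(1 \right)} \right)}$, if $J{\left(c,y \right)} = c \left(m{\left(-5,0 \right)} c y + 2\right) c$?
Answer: $1024$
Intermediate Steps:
$A{\left(Q \right)} = 0$
$m{\left(K,I \right)} = \frac{3}{K + I K}$ ($m{\left(K,I \right)} = \frac{3}{I K + K} = \frac{3}{K + I K}$)
$J{\left(c,y \right)} = c^{2} \left(2 - \frac{3 c y}{5}\right)$ ($J{\left(c,y \right)} = c \left(\frac{3}{\left(-5\right) \left(1 + 0\right)} c y + 2\right) c = c \left(3 \left(- \frac{1}{5}\right) 1^{-1} c y + 2\right) c = c \left(3 \left(- \frac{1}{5}\right) 1 c y + 2\right) c = c \left(- \frac{3 c}{5} y + 2\right) c = c \left(- \frac{3 c y}{5} + 2\right) c = c \left(2 - \frac{3 c y}{5}\right) c = c^{2} \left(2 - \frac{3 c y}{5}\right)$)
$J^{2}{\left(-4,A{\left(1 \right)} \right)} = \left(\frac{\left(-4\right)^{2} \left(10 - \left(-12\right) 0\right)}{5}\right)^{2} = \left(\frac{1}{5} \cdot 16 \left(10 + 0\right)\right)^{2} = \left(\frac{1}{5} \cdot 16 \cdot 10\right)^{2} = 32^{2} = 1024$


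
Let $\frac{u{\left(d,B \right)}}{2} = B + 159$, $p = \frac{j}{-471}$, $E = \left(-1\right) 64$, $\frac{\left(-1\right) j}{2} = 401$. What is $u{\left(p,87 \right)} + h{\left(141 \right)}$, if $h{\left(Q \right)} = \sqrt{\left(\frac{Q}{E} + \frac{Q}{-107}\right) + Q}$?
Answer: $492 + \frac{\sqrt{100735899}}{856} \approx 503.73$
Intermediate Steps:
$j = -802$ ($j = \left(-2\right) 401 = -802$)
$E = -64$
$p = \frac{802}{471}$ ($p = - \frac{802}{-471} = \left(-802\right) \left(- \frac{1}{471}\right) = \frac{802}{471} \approx 1.7028$)
$h{\left(Q \right)} = \frac{\sqrt{714439} \sqrt{Q}}{856}$ ($h{\left(Q \right)} = \sqrt{\left(\frac{Q}{-64} + \frac{Q}{-107}\right) + Q} = \sqrt{\left(Q \left(- \frac{1}{64}\right) + Q \left(- \frac{1}{107}\right)\right) + Q} = \sqrt{\left(- \frac{Q}{64} - \frac{Q}{107}\right) + Q} = \sqrt{- \frac{171 Q}{6848} + Q} = \sqrt{\frac{6677 Q}{6848}} = \frac{\sqrt{714439} \sqrt{Q}}{856}$)
$u{\left(d,B \right)} = 318 + 2 B$ ($u{\left(d,B \right)} = 2 \left(B + 159\right) = 2 \left(159 + B\right) = 318 + 2 B$)
$u{\left(p,87 \right)} + h{\left(141 \right)} = \left(318 + 2 \cdot 87\right) + \frac{\sqrt{714439} \sqrt{141}}{856} = \left(318 + 174\right) + \frac{\sqrt{100735899}}{856} = 492 + \frac{\sqrt{100735899}}{856}$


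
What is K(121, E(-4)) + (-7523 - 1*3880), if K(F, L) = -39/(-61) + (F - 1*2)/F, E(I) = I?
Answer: -84153565/7381 ≈ -11401.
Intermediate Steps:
K(F, L) = 39/61 + (-2 + F)/F (K(F, L) = -39*(-1/61) + (F - 2)/F = 39/61 + (-2 + F)/F)
K(121, E(-4)) + (-7523 - 1*3880) = (100/61 - 2/121) + (-7523 - 1*3880) = (100/61 - 2*1/121) + (-7523 - 3880) = (100/61 - 2/121) - 11403 = 11978/7381 - 11403 = -84153565/7381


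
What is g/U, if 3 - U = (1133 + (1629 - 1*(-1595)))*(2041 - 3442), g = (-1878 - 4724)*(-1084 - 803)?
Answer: 2076329/1017360 ≈ 2.0409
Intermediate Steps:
g = 12457974 (g = -6602*(-1887) = 12457974)
U = 6104160 (U = 3 - (1133 + (1629 - 1*(-1595)))*(2041 - 3442) = 3 - (1133 + (1629 + 1595))*(-1401) = 3 - (1133 + 3224)*(-1401) = 3 - 4357*(-1401) = 3 - 1*(-6104157) = 3 + 6104157 = 6104160)
g/U = 12457974/6104160 = 12457974*(1/6104160) = 2076329/1017360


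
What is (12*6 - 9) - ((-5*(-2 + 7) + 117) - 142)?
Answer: 113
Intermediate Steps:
(12*6 - 9) - ((-5*(-2 + 7) + 117) - 142) = (72 - 9) - ((-5*5 + 117) - 142) = 63 - ((-25 + 117) - 142) = 63 - (92 - 142) = 63 - 1*(-50) = 63 + 50 = 113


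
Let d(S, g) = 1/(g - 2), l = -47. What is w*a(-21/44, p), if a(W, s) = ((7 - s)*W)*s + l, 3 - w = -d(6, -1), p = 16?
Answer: 1912/33 ≈ 57.939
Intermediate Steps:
d(S, g) = 1/(-2 + g)
w = 8/3 (w = 3 - (-1)/(-2 - 1) = 3 - (-1)/(-3) = 3 - (-1)*(-1)/3 = 3 - 1*⅓ = 3 - ⅓ = 8/3 ≈ 2.6667)
a(W, s) = -47 + W*s*(7 - s) (a(W, s) = ((7 - s)*W)*s - 47 = (W*(7 - s))*s - 47 = W*s*(7 - s) - 47 = -47 + W*s*(7 - s))
w*a(-21/44, p) = 8*(-47 - 1*(-21/44)*16² + 7*(-21/44)*16)/3 = 8*(-47 - 1*(-21*1/44)*256 + 7*(-21*1/44)*16)/3 = 8*(-47 - 1*(-21/44)*256 + 7*(-21/44)*16)/3 = 8*(-47 + 1344/11 - 588/11)/3 = (8/3)*(239/11) = 1912/33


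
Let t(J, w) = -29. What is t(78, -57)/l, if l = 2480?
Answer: -29/2480 ≈ -0.011694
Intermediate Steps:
t(78, -57)/l = -29/2480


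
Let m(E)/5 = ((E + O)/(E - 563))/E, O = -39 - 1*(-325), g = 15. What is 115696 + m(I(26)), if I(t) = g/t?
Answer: 5075274098/43869 ≈ 1.1569e+5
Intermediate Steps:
O = 286 (O = -39 + 325 = 286)
I(t) = 15/t
m(E) = 5*(286 + E)/(E*(-563 + E)) (m(E) = 5*(((E + 286)/(E - 563))/E) = 5*(((286 + E)/(-563 + E))/E) = 5*((286 + E)/(E*(-563 + E))) = 5*(286 + E)/(E*(-563 + E)))
115696 + m(I(26)) = 115696 + 5*(286 + 15/26)/(((15/26))*(-563 + 15/26)) = 115696 + 5*(286 + 15*(1/26))/(((15*(1/26)))*(-563 + 15*(1/26))) = 115696 + 5*(286 + 15/26)/((15/26)*(-563 + 15/26)) = 115696 + 5*(26/15)*(7451/26)/(-14623/26) = 115696 + 5*(26/15)*(-26/14623)*(7451/26) = 115696 - 193726/43869 = 5075274098/43869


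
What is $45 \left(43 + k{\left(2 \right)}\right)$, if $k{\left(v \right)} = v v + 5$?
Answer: $2340$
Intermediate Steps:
$k{\left(v \right)} = 5 + v^{2}$ ($k{\left(v \right)} = v^{2} + 5 = 5 + v^{2}$)
$45 \left(43 + k{\left(2 \right)}\right) = 45 \left(43 + \left(5 + 2^{2}\right)\right) = 45 \left(43 + \left(5 + 4\right)\right) = 45 \left(43 + 9\right) = 45 \cdot 52 = 2340$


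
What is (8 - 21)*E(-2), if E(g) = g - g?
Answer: 0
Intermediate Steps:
E(g) = 0
(8 - 21)*E(-2) = (8 - 21)*0 = -13*0 = 0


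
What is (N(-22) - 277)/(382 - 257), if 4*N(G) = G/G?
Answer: -1107/500 ≈ -2.2140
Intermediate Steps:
N(G) = 1/4 (N(G) = (G/G)/4 = (1/4)*1 = 1/4)
(N(-22) - 277)/(382 - 257) = (1/4 - 277)/(382 - 257) = -1107/4/125 = -1107/4*1/125 = -1107/500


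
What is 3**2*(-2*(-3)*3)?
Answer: 162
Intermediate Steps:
3**2*(-2*(-3)*3) = 9*(6*3) = 9*18 = 162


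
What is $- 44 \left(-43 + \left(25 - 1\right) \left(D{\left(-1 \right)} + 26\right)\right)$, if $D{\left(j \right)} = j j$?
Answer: $-26620$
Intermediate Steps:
$D{\left(j \right)} = j^{2}$
$- 44 \left(-43 + \left(25 - 1\right) \left(D{\left(-1 \right)} + 26\right)\right) = - 44 \left(-43 + \left(25 - 1\right) \left(\left(-1\right)^{2} + 26\right)\right) = - 44 \left(-43 + 24 \left(1 + 26\right)\right) = - 44 \left(-43 + 24 \cdot 27\right) = - 44 \left(-43 + 648\right) = \left(-44\right) 605 = -26620$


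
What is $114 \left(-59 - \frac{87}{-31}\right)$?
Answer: $- \frac{198588}{31} \approx -6406.1$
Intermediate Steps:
$114 \left(-59 - \frac{87}{-31}\right) = 114 \left(-59 - - \frac{87}{31}\right) = 114 \left(-59 + \frac{87}{31}\right) = 114 \left(- \frac{1742}{31}\right) = - \frac{198588}{31}$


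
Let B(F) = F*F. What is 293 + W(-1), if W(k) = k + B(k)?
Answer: 293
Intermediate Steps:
B(F) = F²
W(k) = k + k²
293 + W(-1) = 293 - (1 - 1) = 293 - 1*0 = 293 + 0 = 293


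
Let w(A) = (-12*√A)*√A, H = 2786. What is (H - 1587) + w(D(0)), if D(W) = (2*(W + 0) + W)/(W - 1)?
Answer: 1199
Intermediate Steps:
D(W) = 3*W/(-1 + W) (D(W) = (2*W + W)/(-1 + W) = (3*W)/(-1 + W) = 3*W/(-1 + W))
w(A) = -12*A
(H - 1587) + w(D(0)) = (2786 - 1587) - 36*0/(-1 + 0) = 1199 - 36*0/(-1) = 1199 - 36*0*(-1) = 1199 - 12*0 = 1199 + 0 = 1199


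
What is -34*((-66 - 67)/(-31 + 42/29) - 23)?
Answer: 539036/857 ≈ 628.98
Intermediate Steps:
-34*((-66 - 67)/(-31 + 42/29) - 23) = -34*(-133/(-31 + 42*(1/29)) - 23) = -34*(-133/(-31 + 42/29) - 23) = -34*(-133/(-857/29) - 23) = -34*(-133*(-29/857) - 23) = -34*(3857/857 - 23) = -34*(-15854/857) = 539036/857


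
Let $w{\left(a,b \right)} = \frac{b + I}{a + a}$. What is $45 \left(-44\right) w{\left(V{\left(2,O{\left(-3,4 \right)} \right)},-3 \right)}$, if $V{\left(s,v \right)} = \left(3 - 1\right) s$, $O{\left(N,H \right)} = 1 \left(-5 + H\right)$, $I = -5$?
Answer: $1980$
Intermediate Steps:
$O{\left(N,H \right)} = -5 + H$
$V{\left(s,v \right)} = 2 s$
$w{\left(a,b \right)} = \frac{-5 + b}{2 a}$ ($w{\left(a,b \right)} = \frac{b - 5}{a + a} = \frac{-5 + b}{2 a}$)
$45 \left(-44\right) w{\left(V{\left(2,O{\left(-3,4 \right)} \right)},-3 \right)} = 45 \left(-44\right) \frac{-5 - 3}{2 \cdot 2 \cdot 2} = - 1980 \cdot \frac{1}{2} \cdot \frac{1}{4} \left(-8\right) = \left(-1980\right) \left(-1\right) = 1980$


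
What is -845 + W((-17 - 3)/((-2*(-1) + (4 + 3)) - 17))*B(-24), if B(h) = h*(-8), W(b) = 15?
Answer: 2035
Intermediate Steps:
B(h) = -8*h
-845 + W((-17 - 3)/((-2*(-1) + (4 + 3)) - 17))*B(-24) = -845 + 15*(-8*(-24)) = -845 + 15*192 = -845 + 2880 = 2035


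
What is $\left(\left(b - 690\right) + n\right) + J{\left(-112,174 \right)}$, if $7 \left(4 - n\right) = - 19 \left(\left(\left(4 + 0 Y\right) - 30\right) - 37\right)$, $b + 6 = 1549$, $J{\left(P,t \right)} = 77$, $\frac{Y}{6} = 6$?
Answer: $763$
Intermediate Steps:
$Y = 36$ ($Y = 6 \cdot 6 = 36$)
$b = 1543$ ($b = -6 + 1549 = 1543$)
$n = -167$ ($n = 4 - \frac{\left(-19\right) \left(\left(\left(4 + 0 \cdot 36\right) - 30\right) - 37\right)}{7} = 4 - \frac{\left(-19\right) \left(\left(\left(4 + 0\right) - 30\right) - 37\right)}{7} = 4 - \frac{\left(-19\right) \left(\left(4 - 30\right) - 37\right)}{7} = 4 - \frac{\left(-19\right) \left(-26 - 37\right)}{7} = 4 - \frac{\left(-19\right) \left(-63\right)}{7} = 4 - 171 = -167$)
$\left(\left(b - 690\right) + n\right) + J{\left(-112,174 \right)} = \left(\left(1543 - 690\right) - 167\right) + 77 = \left(853 - 167\right) + 77 = 686 + 77 = 763$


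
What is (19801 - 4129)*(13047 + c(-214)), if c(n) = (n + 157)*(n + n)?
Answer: 586806696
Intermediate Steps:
c(n) = 2*n*(157 + n) (c(n) = (157 + n)*(2*n) = 2*n*(157 + n))
(19801 - 4129)*(13047 + c(-214)) = (19801 - 4129)*(13047 + 2*(-214)*(157 - 214)) = 15672*(13047 + 2*(-214)*(-57)) = 15672*(13047 + 24396) = 15672*37443 = 586806696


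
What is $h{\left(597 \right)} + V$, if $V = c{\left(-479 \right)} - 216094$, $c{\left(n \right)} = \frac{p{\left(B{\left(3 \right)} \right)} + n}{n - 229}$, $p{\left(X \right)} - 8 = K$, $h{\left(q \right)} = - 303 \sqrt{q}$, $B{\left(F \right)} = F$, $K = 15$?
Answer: $- \frac{12749508}{59} - 303 \sqrt{597} \approx -2.235 \cdot 10^{5}$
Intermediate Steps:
$p{\left(X \right)} = 23$ ($p{\left(X \right)} = 8 + 15 = 23$)
$c{\left(n \right)} = \frac{23 + n}{-229 + n}$ ($c{\left(n \right)} = \frac{23 + n}{n - 229} = \frac{23 + n}{-229 + n}$)
$V = - \frac{12749508}{59}$ ($V = \frac{23 - 479}{-229 - 479} - 216094 = \frac{1}{-708} \left(-456\right) - 216094 = \left(- \frac{1}{708}\right) \left(-456\right) - 216094 = \frac{38}{59} - 216094 = - \frac{12749508}{59} \approx -2.1609 \cdot 10^{5}$)
$h{\left(597 \right)} + V = - 303 \sqrt{597} - \frac{12749508}{59} = - \frac{12749508}{59} - 303 \sqrt{597}$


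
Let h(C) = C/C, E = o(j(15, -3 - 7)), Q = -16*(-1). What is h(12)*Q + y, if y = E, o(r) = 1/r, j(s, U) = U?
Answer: 159/10 ≈ 15.900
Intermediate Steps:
Q = 16
E = -1/10 (E = 1/(-3 - 7) = 1/(-10) = -1/10 ≈ -0.10000)
y = -1/10 ≈ -0.10000
h(C) = 1
h(12)*Q + y = 1*16 - 1/10 = 16 - 1/10 = 159/10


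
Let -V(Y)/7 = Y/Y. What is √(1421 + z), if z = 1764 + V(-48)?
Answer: √3178 ≈ 56.374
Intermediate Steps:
V(Y) = -7 (V(Y) = -7*Y/Y = -7*1 = -7)
z = 1757 (z = 1764 - 7 = 1757)
√(1421 + z) = √(1421 + 1757) = √3178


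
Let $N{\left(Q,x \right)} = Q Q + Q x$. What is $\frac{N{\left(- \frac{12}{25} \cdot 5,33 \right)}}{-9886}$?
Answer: $\frac{918}{123575} \approx 0.0074287$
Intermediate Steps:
$N{\left(Q,x \right)} = Q^{2} + Q x$
$\frac{N{\left(- \frac{12}{25} \cdot 5,33 \right)}}{-9886} = \frac{- \frac{12}{25} \cdot 5 \left(- \frac{12}{25} \cdot 5 + 33\right)}{-9886} = \left(-12\right) \frac{1}{25} \cdot 5 \left(\left(-12\right) \frac{1}{25} \cdot 5 + 33\right) \left(- \frac{1}{9886}\right) = \left(- \frac{12}{25}\right) 5 \left(\left(- \frac{12}{25}\right) 5 + 33\right) \left(- \frac{1}{9886}\right) = - \frac{12 \left(- \frac{12}{5} + 33\right)}{5} \left(- \frac{1}{9886}\right) = \left(- \frac{12}{5}\right) \frac{153}{5} \left(- \frac{1}{9886}\right) = \left(- \frac{1836}{25}\right) \left(- \frac{1}{9886}\right) = \frac{918}{123575}$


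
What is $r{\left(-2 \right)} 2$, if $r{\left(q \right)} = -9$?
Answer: $-18$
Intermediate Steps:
$r{\left(-2 \right)} 2 = \left(-9\right) 2 = -18$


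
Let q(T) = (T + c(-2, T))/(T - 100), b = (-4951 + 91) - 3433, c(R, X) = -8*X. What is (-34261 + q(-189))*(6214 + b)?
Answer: 20587821408/289 ≈ 7.1238e+7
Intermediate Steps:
b = -8293 (b = -4860 - 3433 = -8293)
q(T) = -7*T/(-100 + T) (q(T) = (T - 8*T)/(T - 100) = (-7*T)/(-100 + T) = -7*T/(-100 + T))
(-34261 + q(-189))*(6214 + b) = (-34261 - 7*(-189)/(-100 - 189))*(6214 - 8293) = (-34261 - 7*(-189)/(-289))*(-2079) = (-34261 - 7*(-189)*(-1/289))*(-2079) = (-34261 - 1323/289)*(-2079) = -9902752/289*(-2079) = 20587821408/289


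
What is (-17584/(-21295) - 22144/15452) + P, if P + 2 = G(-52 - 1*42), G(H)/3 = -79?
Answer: -19710719943/82262585 ≈ -239.61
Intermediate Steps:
G(H) = -237 (G(H) = 3*(-79) = -237)
P = -239 (P = -2 - 237 = -239)
(-17584/(-21295) - 22144/15452) + P = (-17584/(-21295) - 22144/15452) - 239 = (-17584*(-1/21295) - 22144*1/15452) - 239 = (17584/21295 - 5536/3863) - 239 = -49962128/82262585 - 239 = -19710719943/82262585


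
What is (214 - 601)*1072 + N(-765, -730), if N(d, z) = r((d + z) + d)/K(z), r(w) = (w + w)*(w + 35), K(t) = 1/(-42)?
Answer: -422808864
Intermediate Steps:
K(t) = -1/42
r(w) = 2*w*(35 + w) (r(w) = (2*w)*(35 + w) = 2*w*(35 + w))
N(d, z) = -84*(z + 2*d)*(35 + z + 2*d) (N(d, z) = (2*((d + z) + d)*(35 + ((d + z) + d)))/(-1/42) = (2*(z + 2*d)*(35 + (z + 2*d)))*(-42) = (2*(z + 2*d)*(35 + z + 2*d))*(-42) = -84*(z + 2*d)*(35 + z + 2*d))
(214 - 601)*1072 + N(-765, -730) = (214 - 601)*1072 - 84*(-730 + 2*(-765))*(35 - 730 + 2*(-765)) = -387*1072 - 84*(-730 - 1530)*(35 - 730 - 1530) = -414864 - 84*(-2260)*(-2225) = -414864 - 422394000 = -422808864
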